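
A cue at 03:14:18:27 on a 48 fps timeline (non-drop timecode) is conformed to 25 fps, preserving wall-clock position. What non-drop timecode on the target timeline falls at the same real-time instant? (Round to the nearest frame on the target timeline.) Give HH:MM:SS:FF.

Source frame index: (3×3600 + 14×60 + 18) × 48 + 27 = 559611.
Real time: 559611 / (48) = 186537/16 s.
Target frame: (186537/16) × (25) = 4663425/16 ≈ 291464.062 → 291464.
At 25 labels/s: frame 291464 → 03:14:18:14.

03:14:18:14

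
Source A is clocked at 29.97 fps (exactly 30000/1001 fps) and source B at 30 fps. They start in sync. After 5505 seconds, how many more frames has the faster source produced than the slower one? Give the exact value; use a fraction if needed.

165150/1001 frames

A emits 30000/1001 × 5505 = 165150000/1001 frames; B emits 30 × 5505 = 165150.
Difference = 165150/1001 frames (≈ 164.9850); B is ahead of A.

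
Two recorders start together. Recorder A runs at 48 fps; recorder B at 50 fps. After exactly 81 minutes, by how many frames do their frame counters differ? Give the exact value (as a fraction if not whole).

81 min = 4860 s.
A emits 48 × 4860 = 233280 frames; B emits 50 × 4860 = 243000.
Difference = 9720 frames; B is ahead of A.

9720 frames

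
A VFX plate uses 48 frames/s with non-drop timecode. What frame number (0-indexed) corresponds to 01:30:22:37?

Total seconds to the label: (1 × 3600 + 30 × 60 + 22) = 5422.
Frame index = 5422 × 48 + 37 = 260293.

frame 260293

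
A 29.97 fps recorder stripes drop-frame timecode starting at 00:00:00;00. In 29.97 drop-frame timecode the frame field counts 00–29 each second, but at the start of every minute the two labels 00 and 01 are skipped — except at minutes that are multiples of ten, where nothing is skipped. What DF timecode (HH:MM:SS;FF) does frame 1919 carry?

00:01:04;01

Ten DF minutes hold 17982 frames, so frame 1919 lies in block 0 (frames 0–17981) with 1919 frames into that block.
The block's first minute is 1800 frames and the rest 1798 each; 1919 frames reaches minute 1, so 0 × 18 + 1 × 2 = 2 labels have been skipped so far.
Adding those back, label number 1919 + 2 = 1921 at 30 labels/s is 64 s + 1 f = 0 h 1 min 4 s frame 1, i.e. 00:01:04;01.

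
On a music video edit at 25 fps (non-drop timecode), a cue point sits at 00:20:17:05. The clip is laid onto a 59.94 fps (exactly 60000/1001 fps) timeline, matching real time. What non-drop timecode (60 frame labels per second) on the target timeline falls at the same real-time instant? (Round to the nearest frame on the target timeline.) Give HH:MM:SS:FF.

00:20:15:59

Source frame index: (0×3600 + 20×60 + 17) × 25 + 5 = 30430.
Real time: 30430 / (25) = 6086/5 s.
Target frame: (6086/5) × (60000/1001) = 73032000/1001 ≈ 72959.041 → 72959.
At 60 labels/s: frame 72959 → 00:20:15:59.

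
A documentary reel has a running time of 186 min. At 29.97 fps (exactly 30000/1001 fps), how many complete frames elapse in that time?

186 min = 11160 s.
Frames = 11160 × 30000/1001 = 334800000/1001 ≈ 334465.5345.
Complete frames: 334465.

334465 frames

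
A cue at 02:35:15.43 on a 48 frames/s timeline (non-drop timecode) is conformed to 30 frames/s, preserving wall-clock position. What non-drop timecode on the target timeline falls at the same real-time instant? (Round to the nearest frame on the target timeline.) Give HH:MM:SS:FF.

02:35:15:27

Source frame index: (2×3600 + 35×60 + 15) × 48 + 43 = 447163.
Real time: 447163 / (48) = 447163/48 s.
Target frame: (447163/48) × (30) = 2235815/8 ≈ 279476.875 → 279477.
At 30 labels/s: frame 279477 → 02:35:15:27.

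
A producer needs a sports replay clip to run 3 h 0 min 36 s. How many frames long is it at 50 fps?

541800 frames

3 h 0 min 36 s = 10836 s.
Frames = 10836 × 50 = 541800.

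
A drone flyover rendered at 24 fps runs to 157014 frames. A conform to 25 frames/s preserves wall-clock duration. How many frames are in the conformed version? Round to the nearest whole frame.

Frames at target rate = 157014 × (25) / (24) = 654225/4 ≈ 163556.250.
Nearest whole frame: 163556.

163556 frames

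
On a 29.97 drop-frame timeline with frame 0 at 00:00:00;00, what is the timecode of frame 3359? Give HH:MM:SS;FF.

00:01:52;01

Ten DF minutes hold 17982 frames, so frame 3359 lies in block 0 (frames 0–17981) with 3359 frames into that block.
The block's first minute is 1800 frames and the rest 1798 each; 3359 frames reaches minute 1, so 0 × 18 + 1 × 2 = 2 labels have been skipped so far.
Adding those back, label number 3359 + 2 = 3361 at 30 labels/s is 112 s + 1 f = 0 h 1 min 52 s frame 1, i.e. 00:01:52;01.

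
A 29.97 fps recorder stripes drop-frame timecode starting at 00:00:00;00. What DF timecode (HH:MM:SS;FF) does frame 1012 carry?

00:00:33;22

Each 10-minute DF block holds 10 × 60 × 30 − 9 × 2 = 17982 frames. 1012 ÷ 17982 → 0 full blocks, remainder 1012.
Within the partial block the first minute is 1800 frames and each further minute 1798, so 0 further minute boundaries passed. Total skipped labels = 18 × 0 + 2 × 0 = 0.
Non-drop label index = 1012 + 0 = 1012; at 30 labels/s that is 00:00:33:22, i.e. DF 00:00:33;22.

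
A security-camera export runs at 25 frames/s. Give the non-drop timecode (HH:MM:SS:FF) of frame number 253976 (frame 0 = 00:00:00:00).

253976 ÷ 25 = 10159 full seconds, remainder 1 frame.
10159 s = 2 h 49 min 19 s.
Timecode: 02:49:19:01.

02:49:19:01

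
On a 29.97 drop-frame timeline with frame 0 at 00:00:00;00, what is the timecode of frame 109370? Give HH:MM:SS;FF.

01:00:49;08

Each 10-minute DF block holds 10 × 60 × 30 − 9 × 2 = 17982 frames. 109370 ÷ 17982 → 6 full blocks, remainder 1478.
Within the partial block the first minute is 1800 frames and each further minute 1798, so 0 further minute boundaries passed. Total skipped labels = 18 × 6 + 2 × 0 = 108.
Non-drop label index = 109370 + 108 = 109478; at 30 labels/s that is 01:00:49:08, i.e. DF 01:00:49;08.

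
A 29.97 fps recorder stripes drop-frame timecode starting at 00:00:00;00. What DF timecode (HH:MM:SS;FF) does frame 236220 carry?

02:11:21;26

Each 10-minute DF block holds 10 × 60 × 30 − 9 × 2 = 17982 frames. 236220 ÷ 17982 → 13 full blocks, remainder 2454.
Within the partial block the first minute is 1800 frames and each further minute 1798, so 1 further minute boundary passed. Total skipped labels = 18 × 13 + 2 × 1 = 236.
Non-drop label index = 236220 + 236 = 236456; at 30 labels/s that is 02:11:21:26, i.e. DF 02:11:21;26.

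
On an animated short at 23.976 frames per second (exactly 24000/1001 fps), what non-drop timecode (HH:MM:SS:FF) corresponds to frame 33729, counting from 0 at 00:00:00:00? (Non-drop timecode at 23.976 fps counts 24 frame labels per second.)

33729 ÷ 24 = 1405 full seconds, remainder 9 frames.
1405 s = 0 h 23 min 25 s.
Timecode: 00:23:25:09.

00:23:25:09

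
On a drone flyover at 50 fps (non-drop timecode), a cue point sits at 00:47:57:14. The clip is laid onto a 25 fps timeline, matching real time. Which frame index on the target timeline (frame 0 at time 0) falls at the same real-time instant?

Source frame index: (0×3600 + 47×60 + 57) × 50 + 14 = 143864.
Real time: 143864 / (50) = 71932/25 s.
Target frame: (71932/25) × (25) = 71932.

frame 71932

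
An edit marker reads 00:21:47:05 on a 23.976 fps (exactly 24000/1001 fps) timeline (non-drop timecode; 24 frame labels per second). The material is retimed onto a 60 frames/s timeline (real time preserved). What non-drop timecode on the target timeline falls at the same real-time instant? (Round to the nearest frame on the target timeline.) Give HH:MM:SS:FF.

00:21:48:31

Source frame index: (0×3600 + 21×60 + 47) × 24 + 5 = 31373.
Real time: 31373 / (24000/1001) = 31404373/24000 s.
Target frame: (31404373/24000) × (60) = 31404373/400 ≈ 78510.932 → 78511.
At 60 labels/s: frame 78511 → 00:21:48:31.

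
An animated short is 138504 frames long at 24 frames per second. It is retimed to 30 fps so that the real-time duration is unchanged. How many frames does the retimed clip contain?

Target frames = source frames × (target rate / source rate) = 138504 × (30)/(24) = 138504 × 5/4 = 173130.

173130 frames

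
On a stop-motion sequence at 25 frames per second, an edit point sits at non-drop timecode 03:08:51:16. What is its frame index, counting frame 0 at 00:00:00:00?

283291

Total seconds to the label: (3 × 3600 + 8 × 60 + 51) = 11331.
Frame index = 11331 × 25 + 16 = 283291.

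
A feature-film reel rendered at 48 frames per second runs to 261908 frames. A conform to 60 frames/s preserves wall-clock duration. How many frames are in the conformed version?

327385 frames

Target frames = source frames × (target rate / source rate) = 261908 × (60)/(48) = 261908 × 5/4 = 327385.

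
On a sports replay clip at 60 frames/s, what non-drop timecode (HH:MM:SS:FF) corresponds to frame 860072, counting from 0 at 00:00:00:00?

860072 ÷ 60 = 14334 full seconds, remainder 32 frames.
14334 s = 3 h 58 min 54 s.
Timecode: 03:58:54:32.

03:58:54:32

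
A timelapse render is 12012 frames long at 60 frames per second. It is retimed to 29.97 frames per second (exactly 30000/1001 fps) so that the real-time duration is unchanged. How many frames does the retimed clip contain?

Target frames = source frames × (target rate / source rate) = 12012 × (30000/1001)/(60) = 12012 × 500/1001 = 6000.

6000 frames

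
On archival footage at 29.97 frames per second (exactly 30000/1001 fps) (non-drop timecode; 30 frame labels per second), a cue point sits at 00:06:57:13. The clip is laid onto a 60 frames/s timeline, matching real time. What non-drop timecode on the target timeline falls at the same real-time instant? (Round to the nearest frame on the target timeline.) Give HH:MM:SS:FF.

00:06:57:51

Source frame index: (0×3600 + 6×60 + 57) × 30 + 13 = 12523.
Real time: 12523 / (30000/1001) = 12535523/30000 s.
Target frame: (12535523/30000) × (60) = 12535523/500 ≈ 25071.046 → 25071.
At 60 labels/s: frame 25071 → 00:06:57:51.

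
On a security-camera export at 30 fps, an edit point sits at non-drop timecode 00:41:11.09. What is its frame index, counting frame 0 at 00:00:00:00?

Total seconds to the label: (0 × 3600 + 41 × 60 + 11) = 2471.
Frame index = 2471 × 30 + 9 = 74139.

frame 74139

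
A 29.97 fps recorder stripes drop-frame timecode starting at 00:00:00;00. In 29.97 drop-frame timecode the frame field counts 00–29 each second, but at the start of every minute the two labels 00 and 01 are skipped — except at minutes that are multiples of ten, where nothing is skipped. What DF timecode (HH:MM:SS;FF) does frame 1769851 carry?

Ten DF minutes hold 17982 frames, so frame 1769851 lies in block 98 (frames 1762236–1780217) with 7615 frames into that block.
The block's first minute is 1800 frames and the rest 1798 each; 7615 frames reaches minute 4, so 98 × 18 + 4 × 2 = 1772 labels have been skipped so far.
Adding those back, label number 1769851 + 1772 = 1771623 at 30 labels/s is 59054 s + 3 f = 16 h 24 min 14 s frame 3, i.e. 16:24:14;03.

16:24:14;03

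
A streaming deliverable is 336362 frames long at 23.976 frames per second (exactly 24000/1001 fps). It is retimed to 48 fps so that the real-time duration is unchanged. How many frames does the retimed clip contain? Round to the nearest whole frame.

Frames at target rate = 336362 × (48) / (24000/1001) = 168349181/250 ≈ 673396.724.
Nearest whole frame: 673397.

673397 frames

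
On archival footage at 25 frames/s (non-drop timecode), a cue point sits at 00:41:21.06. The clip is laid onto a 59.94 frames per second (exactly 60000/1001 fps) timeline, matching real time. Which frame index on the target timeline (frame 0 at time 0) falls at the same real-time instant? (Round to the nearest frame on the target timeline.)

Source frame index: (0×3600 + 41×60 + 21) × 25 + 6 = 62031.
Real time: 62031 / (25) = 62031/25 s.
Target frame: (62031/25) × (60000/1001) = 148874400/1001 ≈ 148725.674 → 148726.

frame 148726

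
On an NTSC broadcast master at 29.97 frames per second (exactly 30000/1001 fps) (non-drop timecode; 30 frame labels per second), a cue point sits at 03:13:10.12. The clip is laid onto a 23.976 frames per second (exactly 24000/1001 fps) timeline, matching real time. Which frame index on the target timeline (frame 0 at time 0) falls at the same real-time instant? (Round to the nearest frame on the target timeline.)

Source frame index: (3×3600 + 13×60 + 10) × 30 + 12 = 347712.
Real time: 347712 / (30000/1001) = 7251244/625 s.
Target frame: (7251244/625) × (24000/1001) = 1390848/5 ≈ 278169.600 → 278170.

frame 278170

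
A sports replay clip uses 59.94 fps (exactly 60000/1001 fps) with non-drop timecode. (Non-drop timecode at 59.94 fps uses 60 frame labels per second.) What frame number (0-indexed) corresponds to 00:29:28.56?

106136

Total seconds to the label: (0 × 3600 + 29 × 60 + 28) = 1768.
Frame index = 1768 × 60 + 56 = 106136.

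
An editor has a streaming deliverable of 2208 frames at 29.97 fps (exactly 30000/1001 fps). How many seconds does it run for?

Running time = 2208 / (30000/1001) = 73.6736 s.

73.6736 seconds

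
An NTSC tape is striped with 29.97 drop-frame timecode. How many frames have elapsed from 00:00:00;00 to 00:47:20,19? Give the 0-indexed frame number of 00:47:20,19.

85133

Complete 10-minute blocks: 4, each 17982 frames → 71928.
Remaining 7 whole minutes in the current block: 1800 + 6 × 1798 = 12588 frames.
Within the current minute: 20 × 30 + 19 − 2 = 617 (labels ;00/;01 skipped at this minute). Total = 71928 + 12588 + 617 = 85133.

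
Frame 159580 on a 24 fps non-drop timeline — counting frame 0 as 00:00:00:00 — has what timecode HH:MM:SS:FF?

01:50:49:04

159580 ÷ 24 = 6649 full seconds, remainder 4 frames.
6649 s = 1 h 50 min 49 s.
Timecode: 01:50:49:04.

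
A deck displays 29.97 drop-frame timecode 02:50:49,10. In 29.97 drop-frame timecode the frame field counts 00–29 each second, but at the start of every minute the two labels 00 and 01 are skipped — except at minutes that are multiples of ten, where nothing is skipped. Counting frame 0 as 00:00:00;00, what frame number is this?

As if non-drop at 30 labels/s: (2 × 3600 + 50 × 60 + 49) × 30 + 10 = 307480.
Minute boundaries passed: 170; those not divisible by 10: 170 − 17 = 153; dropped labels = 2 × 153 = 306.
Actual frame index = 307480 − 306 = 307174.

307174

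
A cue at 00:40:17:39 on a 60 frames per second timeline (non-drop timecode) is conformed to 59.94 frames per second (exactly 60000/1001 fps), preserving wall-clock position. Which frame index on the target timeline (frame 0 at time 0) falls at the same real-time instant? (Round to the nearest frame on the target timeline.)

frame 144914

Source frame index: (0×3600 + 40×60 + 17) × 60 + 39 = 145059.
Real time: 145059 / (60) = 48353/20 s.
Target frame: (48353/20) × (60000/1001) = 145059000/1001 ≈ 144914.086 → 144914.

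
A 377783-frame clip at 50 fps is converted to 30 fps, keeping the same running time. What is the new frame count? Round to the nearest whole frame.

226670 frames

Frames at target rate = 377783 × (30) / (50) = 1133349/5 ≈ 226669.800.
Nearest whole frame: 226670.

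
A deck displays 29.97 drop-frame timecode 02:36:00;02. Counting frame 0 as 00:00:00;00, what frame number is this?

Complete 10-minute blocks: 15, each 17982 frames → 269730.
Remaining 6 whole minutes in the current block: 1800 + 5 × 1798 = 10790 frames.
Within the current minute: 0 × 30 + 2 − 2 = 0 (labels ;00/;01 skipped at this minute). Total = 269730 + 10790 + 0 = 280520.

280520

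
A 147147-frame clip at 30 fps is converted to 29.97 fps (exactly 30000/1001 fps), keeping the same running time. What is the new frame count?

Target frames = source frames × (target rate / source rate) = 147147 × (30000/1001)/(30) = 147147 × 1000/1001 = 147000.

147000 frames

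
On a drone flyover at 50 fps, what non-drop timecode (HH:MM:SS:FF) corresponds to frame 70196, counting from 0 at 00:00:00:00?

00:23:23:46

70196 ÷ 50 = 1403 full seconds, remainder 46 frames.
1403 s = 0 h 23 min 23 s.
Timecode: 00:23:23:46.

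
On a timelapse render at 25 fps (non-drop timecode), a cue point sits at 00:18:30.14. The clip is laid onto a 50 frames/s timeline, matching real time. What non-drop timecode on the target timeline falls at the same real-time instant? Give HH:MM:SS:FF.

Source frame index: (0×3600 + 18×60 + 30) × 25 + 14 = 27764.
Real time: 27764 / (25) = 27764/25 s.
Target frame: (27764/25) × (50) = 55528.
At 50 labels/s: frame 55528 → 00:18:30:28.

00:18:30:28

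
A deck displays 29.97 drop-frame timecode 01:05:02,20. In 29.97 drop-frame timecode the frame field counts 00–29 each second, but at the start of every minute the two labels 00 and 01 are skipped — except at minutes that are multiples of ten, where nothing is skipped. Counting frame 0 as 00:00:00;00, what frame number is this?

116962

As if non-drop at 30 labels/s: (1 × 3600 + 5 × 60 + 2) × 30 + 20 = 117080.
Minute boundaries passed: 65; those not divisible by 10: 65 − 6 = 59; dropped labels = 2 × 59 = 118.
Actual frame index = 117080 − 118 = 116962.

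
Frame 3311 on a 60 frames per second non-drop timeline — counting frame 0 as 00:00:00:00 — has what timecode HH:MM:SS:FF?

00:00:55:11

3311 ÷ 60 = 55 full seconds, remainder 11 frames.
55 s = 0 h 0 min 55 s.
Timecode: 00:00:55:11.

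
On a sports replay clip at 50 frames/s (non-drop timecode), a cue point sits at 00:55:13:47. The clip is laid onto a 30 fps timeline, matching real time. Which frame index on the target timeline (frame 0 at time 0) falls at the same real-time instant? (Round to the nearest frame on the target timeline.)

frame 99418

Source frame index: (0×3600 + 55×60 + 13) × 50 + 47 = 165697.
Real time: 165697 / (50) = 165697/50 s.
Target frame: (165697/50) × (30) = 497091/5 ≈ 99418.200 → 99418.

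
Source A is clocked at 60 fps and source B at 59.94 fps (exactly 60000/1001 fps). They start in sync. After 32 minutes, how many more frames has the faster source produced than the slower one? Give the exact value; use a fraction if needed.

115200/1001 frames

32 min = 1920 s.
A emits 60 × 1920 = 115200 frames; B emits 60000/1001 × 1920 = 115200000/1001.
Difference = 115200/1001 frames (≈ 115.0849); B is behind A.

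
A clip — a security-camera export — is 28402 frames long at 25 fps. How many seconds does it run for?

Running time = 28402 / (25) = 1136.08 s.

1136.08 seconds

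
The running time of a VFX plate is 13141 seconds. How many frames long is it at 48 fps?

630768 frames

Frames = 13141 × 48 = 630768.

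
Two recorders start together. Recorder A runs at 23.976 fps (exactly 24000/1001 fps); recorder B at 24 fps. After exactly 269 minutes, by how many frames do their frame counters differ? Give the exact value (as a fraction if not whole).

269 min = 16140 s.
A emits 24000/1001 × 16140 = 387360000/1001 frames; B emits 24 × 16140 = 387360.
Difference = 387360/1001 frames (≈ 386.9730); B is ahead of A.

387360/1001 frames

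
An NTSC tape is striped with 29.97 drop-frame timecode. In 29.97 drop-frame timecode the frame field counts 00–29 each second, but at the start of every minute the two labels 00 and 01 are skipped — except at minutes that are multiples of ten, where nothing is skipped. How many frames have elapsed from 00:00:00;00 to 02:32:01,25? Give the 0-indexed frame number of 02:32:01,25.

Complete 10-minute blocks: 15, each 17982 frames → 269730.
Remaining 2 whole minutes in the current block: 1800 + 1 × 1798 = 3598 frames.
Within the current minute: 1 × 30 + 25 − 2 = 53 (labels ;00/;01 skipped at this minute). Total = 269730 + 3598 + 53 = 273381.

273381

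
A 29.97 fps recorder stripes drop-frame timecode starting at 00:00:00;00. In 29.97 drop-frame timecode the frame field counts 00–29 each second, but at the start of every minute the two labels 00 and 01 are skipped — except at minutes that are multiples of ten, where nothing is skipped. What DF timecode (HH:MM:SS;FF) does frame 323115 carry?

Each 10-minute DF block holds 10 × 60 × 30 − 9 × 2 = 17982 frames. 323115 ÷ 17982 → 17 full blocks, remainder 17421.
Within the partial block the first minute is 1800 frames and each further minute 1798, so 9 further minute boundaries passed. Total skipped labels = 18 × 17 + 2 × 9 = 324.
Non-drop label index = 323115 + 324 = 323439; at 30 labels/s that is 02:59:41:09, i.e. DF 02:59:41;09.

02:59:41;09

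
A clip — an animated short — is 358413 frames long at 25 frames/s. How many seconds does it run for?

Running time = 358413 / (25) = 14336.52 s.

14336.52 seconds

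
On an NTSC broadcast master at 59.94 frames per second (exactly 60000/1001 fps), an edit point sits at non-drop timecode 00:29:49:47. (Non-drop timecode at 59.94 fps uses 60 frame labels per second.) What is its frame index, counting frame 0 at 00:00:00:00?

frame 107387

Total seconds to the label: (0 × 3600 + 29 × 60 + 49) = 1789.
Frame index = 1789 × 60 + 47 = 107387.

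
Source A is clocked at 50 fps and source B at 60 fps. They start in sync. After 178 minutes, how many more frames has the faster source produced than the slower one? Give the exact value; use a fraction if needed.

106800 frames

178 min = 10680 s.
A emits 50 × 10680 = 534000 frames; B emits 60 × 10680 = 640800.
Difference = 106800 frames; B is ahead of A.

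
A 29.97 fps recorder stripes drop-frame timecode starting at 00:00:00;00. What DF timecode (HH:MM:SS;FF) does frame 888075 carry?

Ten DF minutes hold 17982 frames, so frame 888075 lies in block 49 (frames 881118–899099) with 6957 frames into that block.
The block's first minute is 1800 frames and the rest 1798 each; 6957 frames reaches minute 3, so 49 × 18 + 3 × 2 = 888 labels have been skipped so far.
Adding those back, label number 888075 + 888 = 888963 at 30 labels/s is 29632 s + 3 f = 8 h 13 min 52 s frame 3, i.e. 08:13:52;03.

08:13:52;03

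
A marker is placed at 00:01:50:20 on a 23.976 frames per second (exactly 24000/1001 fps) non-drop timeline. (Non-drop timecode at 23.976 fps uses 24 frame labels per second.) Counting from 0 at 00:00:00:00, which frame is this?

frame 2660

Total seconds to the label: (0 × 3600 + 1 × 60 + 50) = 110.
Frame index = 110 × 24 + 20 = 2660.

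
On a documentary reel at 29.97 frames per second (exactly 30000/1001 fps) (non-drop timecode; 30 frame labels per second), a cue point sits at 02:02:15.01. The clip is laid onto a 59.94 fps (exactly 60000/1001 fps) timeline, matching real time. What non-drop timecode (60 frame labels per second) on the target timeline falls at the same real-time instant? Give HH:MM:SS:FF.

Source frame index: (2×3600 + 2×60 + 15) × 30 + 1 = 220051.
Real time: 220051 / (30000/1001) = 220271051/30000 s.
Target frame: (220271051/30000) × (60000/1001) = 440102.
At 60 labels/s: frame 440102 → 02:02:15:02.

02:02:15:02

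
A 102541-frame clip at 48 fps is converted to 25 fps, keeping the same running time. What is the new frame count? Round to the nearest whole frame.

53407 frames

Frames at target rate = 102541 × (25) / (48) = 2563525/48 ≈ 53406.771.
Nearest whole frame: 53407.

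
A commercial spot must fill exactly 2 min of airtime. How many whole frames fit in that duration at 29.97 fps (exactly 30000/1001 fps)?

2 min = 120 s.
Frames = 120 × 30000/1001 = 3600000/1001 ≈ 3596.4036.
Complete frames: 3596.

3596 frames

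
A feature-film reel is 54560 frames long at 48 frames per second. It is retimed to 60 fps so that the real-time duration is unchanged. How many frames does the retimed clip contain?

Target frames = source frames × (target rate / source rate) = 54560 × (60)/(48) = 54560 × 5/4 = 68200.

68200 frames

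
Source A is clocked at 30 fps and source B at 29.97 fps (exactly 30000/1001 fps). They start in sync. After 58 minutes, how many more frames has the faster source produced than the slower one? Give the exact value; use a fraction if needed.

104400/1001 frames

58 min = 3480 s.
A emits 30 × 3480 = 104400 frames; B emits 30000/1001 × 3480 = 104400000/1001.
Difference = 104400/1001 frames (≈ 104.2957); B is behind A.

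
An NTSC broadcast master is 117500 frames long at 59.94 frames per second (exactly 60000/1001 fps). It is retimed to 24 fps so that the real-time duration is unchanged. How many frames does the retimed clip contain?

Target frames = source frames × (target rate / source rate) = 117500 × (24)/(60000/1001) = 117500 × 1001/2500 = 47047.

47047 frames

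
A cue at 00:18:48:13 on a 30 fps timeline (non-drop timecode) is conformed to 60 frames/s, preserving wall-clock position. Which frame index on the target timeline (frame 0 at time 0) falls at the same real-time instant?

frame 67706

Source frame index: (0×3600 + 18×60 + 48) × 30 + 13 = 33853.
Real time: 33853 / (30) = 33853/30 s.
Target frame: (33853/30) × (60) = 67706.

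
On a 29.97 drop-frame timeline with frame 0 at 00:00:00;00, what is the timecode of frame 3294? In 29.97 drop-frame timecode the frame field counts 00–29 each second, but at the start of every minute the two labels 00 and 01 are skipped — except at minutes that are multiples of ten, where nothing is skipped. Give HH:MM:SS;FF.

00:01:49;26

Ten DF minutes hold 17982 frames, so frame 3294 lies in block 0 (frames 0–17981) with 3294 frames into that block.
The block's first minute is 1800 frames and the rest 1798 each; 3294 frames reaches minute 1, so 0 × 18 + 1 × 2 = 2 labels have been skipped so far.
Adding those back, label number 3294 + 2 = 3296 at 30 labels/s is 109 s + 26 f = 0 h 1 min 49 s frame 26, i.e. 00:01:49;26.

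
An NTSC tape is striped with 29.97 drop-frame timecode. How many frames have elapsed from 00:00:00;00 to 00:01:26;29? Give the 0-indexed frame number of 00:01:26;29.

2607

Complete 10-minute blocks: 0, each 17982 frames → 0.
Remaining 1 whole minute in the current block: 1800 + 0 × 1798 = 1800 frames.
Within the current minute: 26 × 30 + 29 − 2 = 807 (labels ;00/;01 skipped at this minute). Total = 0 + 1800 + 807 = 2607.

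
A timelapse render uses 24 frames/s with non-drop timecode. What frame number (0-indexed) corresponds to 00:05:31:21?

7965

Total seconds to the label: (0 × 3600 + 5 × 60 + 31) = 331.
Frame index = 331 × 24 + 21 = 7965.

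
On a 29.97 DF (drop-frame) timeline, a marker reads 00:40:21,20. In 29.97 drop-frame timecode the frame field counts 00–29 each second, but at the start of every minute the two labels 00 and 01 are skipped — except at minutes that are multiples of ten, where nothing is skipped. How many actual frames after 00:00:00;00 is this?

As if non-drop at 30 labels/s: (0 × 3600 + 40 × 60 + 21) × 30 + 20 = 72650.
Minute boundaries passed: 40; those not divisible by 10: 40 − 4 = 36; dropped labels = 2 × 36 = 72.
Actual frame index = 72650 − 72 = 72578.

72578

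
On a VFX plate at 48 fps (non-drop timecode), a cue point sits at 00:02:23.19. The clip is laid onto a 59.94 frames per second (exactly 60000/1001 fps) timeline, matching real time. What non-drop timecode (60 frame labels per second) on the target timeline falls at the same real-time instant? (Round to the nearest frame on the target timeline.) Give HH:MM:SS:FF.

00:02:23:15

Source frame index: (0×3600 + 2×60 + 23) × 48 + 19 = 6883.
Real time: 6883 / (48) = 6883/48 s.
Target frame: (6883/48) × (60000/1001) = 8603750/1001 ≈ 8595.155 → 8595.
At 60 labels/s: frame 8595 → 00:02:23:15.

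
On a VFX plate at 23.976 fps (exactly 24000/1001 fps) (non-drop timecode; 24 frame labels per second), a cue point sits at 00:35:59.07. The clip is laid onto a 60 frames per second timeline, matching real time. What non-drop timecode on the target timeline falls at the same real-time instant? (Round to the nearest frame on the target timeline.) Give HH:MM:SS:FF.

Source frame index: (0×3600 + 35×60 + 59) × 24 + 7 = 51823.
Real time: 51823 / (24000/1001) = 51874823/24000 s.
Target frame: (51874823/24000) × (60) = 51874823/400 ≈ 129687.057 → 129687.
At 60 labels/s: frame 129687 → 00:36:01:27.

00:36:01:27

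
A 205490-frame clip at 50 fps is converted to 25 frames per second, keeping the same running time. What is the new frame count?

102745 frames

Frames at target rate = 205490 × (25) / (50) = 102745.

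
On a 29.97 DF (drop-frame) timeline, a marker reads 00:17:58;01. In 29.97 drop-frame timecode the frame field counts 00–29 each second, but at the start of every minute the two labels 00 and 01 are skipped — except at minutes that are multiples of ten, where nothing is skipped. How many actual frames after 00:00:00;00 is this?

32309

As if non-drop at 30 labels/s: (0 × 3600 + 17 × 60 + 58) × 30 + 1 = 32341.
Minute boundaries passed: 17; those not divisible by 10: 17 − 1 = 16; dropped labels = 2 × 16 = 32.
Actual frame index = 32341 − 32 = 32309.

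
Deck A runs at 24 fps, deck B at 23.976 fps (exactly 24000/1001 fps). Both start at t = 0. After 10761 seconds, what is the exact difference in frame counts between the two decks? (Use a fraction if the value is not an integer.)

258264/1001 frames

A emits 24 × 10761 = 258264 frames; B emits 24000/1001 × 10761 = 258264000/1001.
Difference = 258264/1001 frames (≈ 258.0060); B is behind A.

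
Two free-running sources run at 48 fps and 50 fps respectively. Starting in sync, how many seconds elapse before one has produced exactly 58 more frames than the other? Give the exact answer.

29 seconds

The gap grows by |50 − 48| = 2 frames per second.
Time for a 58-frame gap: 58 ÷ (2) = 29 s.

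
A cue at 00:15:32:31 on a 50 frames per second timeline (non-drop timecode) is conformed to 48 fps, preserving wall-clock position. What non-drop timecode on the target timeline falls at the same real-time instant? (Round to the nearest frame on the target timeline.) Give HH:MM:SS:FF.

Source frame index: (0×3600 + 15×60 + 32) × 50 + 31 = 46631.
Real time: 46631 / (50) = 46631/50 s.
Target frame: (46631/50) × (48) = 1119144/25 ≈ 44765.760 → 44766.
At 48 labels/s: frame 44766 → 00:15:32:30.

00:15:32:30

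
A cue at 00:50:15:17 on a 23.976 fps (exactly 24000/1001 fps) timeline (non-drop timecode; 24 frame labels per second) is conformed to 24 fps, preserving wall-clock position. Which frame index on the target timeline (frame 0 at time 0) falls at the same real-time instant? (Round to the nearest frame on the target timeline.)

frame 72449

Source frame index: (0×3600 + 50×60 + 15) × 24 + 17 = 72377.
Real time: 72377 / (24000/1001) = 72449377/24000 s.
Target frame: (72449377/24000) × (24) = 72449377/1000 ≈ 72449.377 → 72449.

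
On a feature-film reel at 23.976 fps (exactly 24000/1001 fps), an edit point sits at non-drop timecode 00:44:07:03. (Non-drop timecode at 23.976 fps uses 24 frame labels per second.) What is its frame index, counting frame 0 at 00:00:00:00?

Total seconds to the label: (0 × 3600 + 44 × 60 + 7) = 2647.
Frame index = 2647 × 24 + 3 = 63531.

63531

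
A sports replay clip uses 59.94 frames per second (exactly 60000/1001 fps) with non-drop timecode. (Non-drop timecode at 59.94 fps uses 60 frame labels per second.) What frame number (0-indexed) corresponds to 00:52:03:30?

Total seconds to the label: (0 × 3600 + 52 × 60 + 3) = 3123.
Frame index = 3123 × 60 + 30 = 187410.

187410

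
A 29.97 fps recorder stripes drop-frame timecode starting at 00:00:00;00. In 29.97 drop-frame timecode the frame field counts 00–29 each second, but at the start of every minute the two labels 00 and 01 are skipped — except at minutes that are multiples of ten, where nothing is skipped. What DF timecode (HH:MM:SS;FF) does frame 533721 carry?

Ten DF minutes hold 17982 frames, so frame 533721 lies in block 29 (frames 521478–539459) with 12243 frames into that block.
The block's first minute is 1800 frames and the rest 1798 each; 12243 frames reaches minute 6, so 29 × 18 + 6 × 2 = 534 labels have been skipped so far.
Adding those back, label number 533721 + 534 = 534255 at 30 labels/s is 17808 s + 15 f = 4 h 56 min 48 s frame 15, i.e. 04:56:48;15.

04:56:48;15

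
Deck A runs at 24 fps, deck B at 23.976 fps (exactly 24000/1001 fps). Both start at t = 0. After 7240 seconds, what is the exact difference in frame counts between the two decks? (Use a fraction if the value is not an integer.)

A emits 24 × 7240 = 173760 frames; B emits 24000/1001 × 7240 = 173760000/1001.
Difference = 173760/1001 frames (≈ 173.5864); B is behind A.

173760/1001 frames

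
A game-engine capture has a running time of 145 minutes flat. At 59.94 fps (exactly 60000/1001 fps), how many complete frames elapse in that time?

521478 frames

145 min = 8700 s.
Frames = 8700 × 60000/1001 = 522000000/1001 ≈ 521478.5215.
Complete frames: 521478.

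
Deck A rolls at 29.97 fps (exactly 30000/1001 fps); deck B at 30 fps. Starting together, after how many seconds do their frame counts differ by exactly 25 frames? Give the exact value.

5005/6 seconds

The gap grows by |30 − 30000/1001| = 30/1001 frames per second.
Time for a 25-frame gap: 25 ÷ (30/1001) = 5005/6 s.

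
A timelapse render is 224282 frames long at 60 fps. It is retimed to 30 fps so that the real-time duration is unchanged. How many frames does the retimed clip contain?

Target frames = source frames × (target rate / source rate) = 224282 × (30)/(60) = 224282 × 1/2 = 112141.

112141 frames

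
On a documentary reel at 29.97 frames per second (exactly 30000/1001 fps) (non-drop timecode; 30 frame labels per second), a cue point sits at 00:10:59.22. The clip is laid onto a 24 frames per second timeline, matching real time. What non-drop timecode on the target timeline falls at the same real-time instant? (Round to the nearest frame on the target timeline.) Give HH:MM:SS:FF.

00:11:00:09

Source frame index: (0×3600 + 10×60 + 59) × 30 + 22 = 19792.
Real time: 19792 / (30000/1001) = 1238237/1875 s.
Target frame: (1238237/1875) × (24) = 9905896/625 ≈ 15849.434 → 15849.
At 24 labels/s: frame 15849 → 00:11:00:09.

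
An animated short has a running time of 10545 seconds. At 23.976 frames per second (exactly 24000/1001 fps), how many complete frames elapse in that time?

Frames = 10545 × 24000/1001 = 253080000/1001 ≈ 252827.1728.
Complete frames: 252827.

252827 frames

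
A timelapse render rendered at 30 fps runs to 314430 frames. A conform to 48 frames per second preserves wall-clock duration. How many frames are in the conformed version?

503088 frames

Target frames = source frames × (target rate / source rate) = 314430 × (48)/(30) = 314430 × 8/5 = 503088.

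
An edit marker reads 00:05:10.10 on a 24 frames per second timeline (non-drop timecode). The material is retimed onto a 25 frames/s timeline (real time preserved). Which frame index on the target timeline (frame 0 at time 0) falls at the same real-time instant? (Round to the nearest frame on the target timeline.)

frame 7760

Source frame index: (0×3600 + 5×60 + 10) × 24 + 10 = 7450.
Real time: 7450 / (24) = 3725/12 s.
Target frame: (3725/12) × (25) = 93125/12 ≈ 7760.417 → 7760.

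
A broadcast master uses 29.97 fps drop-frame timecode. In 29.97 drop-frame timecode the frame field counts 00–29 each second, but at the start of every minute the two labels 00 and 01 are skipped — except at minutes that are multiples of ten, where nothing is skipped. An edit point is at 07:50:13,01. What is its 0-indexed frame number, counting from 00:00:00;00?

845545

Complete 10-minute blocks: 47, each 17982 frames → 845154.
Remaining 0 whole minutes in the current block: 0 frames.
Within the current minute: 13 × 30 + 1 = 391. Total = 845154 + 0 + 391 = 845545.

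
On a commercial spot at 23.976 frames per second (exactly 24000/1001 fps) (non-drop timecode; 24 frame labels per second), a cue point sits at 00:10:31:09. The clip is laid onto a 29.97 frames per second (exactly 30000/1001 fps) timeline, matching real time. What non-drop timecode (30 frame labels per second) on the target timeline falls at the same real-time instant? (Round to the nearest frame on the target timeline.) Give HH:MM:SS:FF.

Source frame index: (0×3600 + 10×60 + 31) × 24 + 9 = 15153.
Real time: 15153 / (24000/1001) = 5056051/8000 s.
Target frame: (5056051/8000) × (30000/1001) = 75765/4 ≈ 18941.250 → 18941.
At 30 labels/s: frame 18941 → 00:10:31:11.

00:10:31:11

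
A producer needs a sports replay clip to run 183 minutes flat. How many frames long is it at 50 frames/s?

549000 frames

183 min = 10980 s.
Frames = 10980 × 50 = 549000.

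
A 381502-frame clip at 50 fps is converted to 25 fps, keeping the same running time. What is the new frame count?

Target frames = source frames × (target rate / source rate) = 381502 × (25)/(50) = 381502 × 1/2 = 190751.

190751 frames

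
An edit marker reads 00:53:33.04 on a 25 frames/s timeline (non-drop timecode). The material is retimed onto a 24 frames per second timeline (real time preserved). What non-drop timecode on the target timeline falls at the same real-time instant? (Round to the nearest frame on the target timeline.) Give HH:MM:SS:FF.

00:53:33:04

Source frame index: (0×3600 + 53×60 + 33) × 25 + 4 = 80329.
Real time: 80329 / (25) = 80329/25 s.
Target frame: (80329/25) × (24) = 1927896/25 ≈ 77115.840 → 77116.
At 24 labels/s: frame 77116 → 00:53:33:04.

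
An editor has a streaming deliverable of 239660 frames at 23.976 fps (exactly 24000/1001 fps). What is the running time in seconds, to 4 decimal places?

9995.8192 seconds

Running time = 239660 × 1001/24000 = 11994983/1200 s ≈ 9995.8192 s.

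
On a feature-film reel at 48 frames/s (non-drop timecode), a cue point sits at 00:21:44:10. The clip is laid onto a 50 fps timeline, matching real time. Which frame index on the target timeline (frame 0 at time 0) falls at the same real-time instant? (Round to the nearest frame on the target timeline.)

Source frame index: (0×3600 + 21×60 + 44) × 48 + 10 = 62602.
Real time: 62602 / (48) = 31301/24 s.
Target frame: (31301/24) × (50) = 782525/12 ≈ 65210.417 → 65210.

frame 65210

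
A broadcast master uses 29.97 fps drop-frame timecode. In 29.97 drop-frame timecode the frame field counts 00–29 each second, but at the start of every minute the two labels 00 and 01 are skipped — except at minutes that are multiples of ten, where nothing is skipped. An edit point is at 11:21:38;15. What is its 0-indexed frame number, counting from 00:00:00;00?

1225729

Complete 10-minute blocks: 68, each 17982 frames → 1222776.
Remaining 1 whole minute in the current block: 1800 + 0 × 1798 = 1800 frames.
Within the current minute: 38 × 30 + 15 − 2 = 1153 (labels ;00/;01 skipped at this minute). Total = 1222776 + 1800 + 1153 = 1225729.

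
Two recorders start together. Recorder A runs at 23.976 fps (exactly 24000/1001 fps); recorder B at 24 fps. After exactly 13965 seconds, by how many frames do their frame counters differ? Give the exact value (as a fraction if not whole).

A emits 24000/1001 × 13965 = 47880000/143 frames; B emits 24 × 13965 = 335160.
Difference = 47880/143 frames (≈ 334.8252); B is ahead of A.

47880/143 frames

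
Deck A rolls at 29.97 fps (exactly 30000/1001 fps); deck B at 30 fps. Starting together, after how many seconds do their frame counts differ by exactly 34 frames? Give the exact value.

The gap grows by |30 − 30000/1001| = 30/1001 frames per second.
Time for a 34-frame gap: 34 ÷ (30/1001) = 17017/15 s.

17017/15 seconds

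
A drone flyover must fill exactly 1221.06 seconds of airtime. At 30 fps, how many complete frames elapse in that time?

Frames = 1221.06 × 30 = 183159/5 ≈ 36631.8000.
Complete frames: 36631.

36631 frames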